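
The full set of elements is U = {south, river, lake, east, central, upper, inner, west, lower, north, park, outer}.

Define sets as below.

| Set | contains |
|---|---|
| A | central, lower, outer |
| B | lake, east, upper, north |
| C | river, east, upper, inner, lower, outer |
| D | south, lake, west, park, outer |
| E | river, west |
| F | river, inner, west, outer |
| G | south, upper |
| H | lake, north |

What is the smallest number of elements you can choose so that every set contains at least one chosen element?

Take T = {river, lake, upper, outer}. Each listed set contains at least one of these, so T is a hitting set of size 4.
The sets A, E, G, H are pairwise disjoint, so any hitting set needs a separate element for each — at least 4. Hence 4 is optimal.

4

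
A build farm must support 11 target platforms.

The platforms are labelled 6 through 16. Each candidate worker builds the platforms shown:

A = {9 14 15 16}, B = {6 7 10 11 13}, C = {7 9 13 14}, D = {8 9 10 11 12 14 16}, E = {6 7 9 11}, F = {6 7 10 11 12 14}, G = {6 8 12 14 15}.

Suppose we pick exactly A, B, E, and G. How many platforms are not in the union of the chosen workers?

Union of A, B, E, G = {6, 7, 8, 9, 10, 11, 12, 13, 14, 15, 16} — that's every platform, so 0 are uncovered.

0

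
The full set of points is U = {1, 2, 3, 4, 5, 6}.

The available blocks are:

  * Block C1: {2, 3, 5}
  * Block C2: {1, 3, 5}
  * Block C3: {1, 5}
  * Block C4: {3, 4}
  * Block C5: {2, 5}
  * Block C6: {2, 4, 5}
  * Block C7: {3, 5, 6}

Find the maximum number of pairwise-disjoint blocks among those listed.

2

C3, C4 are pairwise disjoint (C3={1,5}; C4={3,4}).
Every remaining block overlaps one of these, and no 3 of the listed blocks are pairwise disjoint, so 2 is the maximum.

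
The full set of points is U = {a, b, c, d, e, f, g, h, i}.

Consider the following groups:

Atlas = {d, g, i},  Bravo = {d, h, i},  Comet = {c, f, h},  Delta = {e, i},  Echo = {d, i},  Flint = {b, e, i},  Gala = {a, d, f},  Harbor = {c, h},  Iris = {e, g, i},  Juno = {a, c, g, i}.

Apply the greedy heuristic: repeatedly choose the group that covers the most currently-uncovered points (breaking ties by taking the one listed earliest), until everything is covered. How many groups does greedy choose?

4

Greedy: pick Juno (covers 4 new) → pick Bravo (covers 2 new) → pick Flint (covers 2 new) → pick Comet (covers 1 new). Total picks: 4.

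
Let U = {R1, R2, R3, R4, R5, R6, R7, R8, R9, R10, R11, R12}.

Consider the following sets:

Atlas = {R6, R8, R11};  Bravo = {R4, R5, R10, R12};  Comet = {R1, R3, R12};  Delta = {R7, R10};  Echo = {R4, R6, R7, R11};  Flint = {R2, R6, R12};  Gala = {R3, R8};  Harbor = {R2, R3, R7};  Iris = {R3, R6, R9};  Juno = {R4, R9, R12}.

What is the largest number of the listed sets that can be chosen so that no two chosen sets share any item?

3

Atlas, Harbor, Juno are pairwise disjoint (Atlas={R6,R8,R11}; Harbor={R2,R3,R7}; Juno={R4,R9,R12}).
Every remaining set overlaps one of these, and no 4 of the listed sets are pairwise disjoint, so 3 is the maximum.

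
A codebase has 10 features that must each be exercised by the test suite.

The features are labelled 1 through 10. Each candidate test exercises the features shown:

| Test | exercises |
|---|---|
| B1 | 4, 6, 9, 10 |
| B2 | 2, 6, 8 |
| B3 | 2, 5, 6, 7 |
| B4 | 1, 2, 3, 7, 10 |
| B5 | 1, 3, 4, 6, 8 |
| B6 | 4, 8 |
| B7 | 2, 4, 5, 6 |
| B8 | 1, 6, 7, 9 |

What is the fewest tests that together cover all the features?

B1 and B3 and B5 together: B1 ∪ B3 ∪ B5 = {1, 2, 3, 4, 5, 6, 7, 8, 9, 10} — every feature is covered.
No 2 of the 8 tests cover everything (all 28 combinations miss at least one feature), so 3 is optimal.

3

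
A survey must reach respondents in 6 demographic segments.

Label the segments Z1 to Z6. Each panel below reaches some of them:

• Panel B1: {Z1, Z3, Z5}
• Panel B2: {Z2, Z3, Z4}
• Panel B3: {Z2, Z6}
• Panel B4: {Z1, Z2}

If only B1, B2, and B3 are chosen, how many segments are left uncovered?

0

Union of B1, B2, B3 = {Z1, Z2, Z3, Z4, Z5, Z6} — that's every segment, so 0 are uncovered.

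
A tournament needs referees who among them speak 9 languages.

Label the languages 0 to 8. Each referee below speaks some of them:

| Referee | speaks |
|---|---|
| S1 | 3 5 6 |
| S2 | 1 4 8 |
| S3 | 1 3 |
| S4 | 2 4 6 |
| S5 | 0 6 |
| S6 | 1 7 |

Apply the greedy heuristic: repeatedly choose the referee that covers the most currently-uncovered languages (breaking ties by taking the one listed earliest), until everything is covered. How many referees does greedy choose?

5

Greedy: pick S1 (covers 3 new) → pick S2 (covers 3 new) → pick S4 (covers 1 new) → pick S5 (covers 1 new) → pick S6 (covers 1 new). Total picks: 5.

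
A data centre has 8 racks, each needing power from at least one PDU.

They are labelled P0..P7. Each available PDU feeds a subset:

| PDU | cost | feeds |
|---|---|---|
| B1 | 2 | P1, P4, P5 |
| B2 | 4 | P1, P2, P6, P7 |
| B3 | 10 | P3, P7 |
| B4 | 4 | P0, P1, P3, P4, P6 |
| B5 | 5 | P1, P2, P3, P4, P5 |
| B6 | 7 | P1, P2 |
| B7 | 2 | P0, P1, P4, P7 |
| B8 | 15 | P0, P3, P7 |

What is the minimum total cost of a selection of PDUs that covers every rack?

10

B1, B2, B4 together cover every rack (B1 ∪ B2 ∪ B4 = {P0, P1, P2, P3, P4, P5, P6, P7}); total cost 2 + 4 + 4 = 10.
The greedy pick B7, B5, B2 costs 11; no covering selection beats 10.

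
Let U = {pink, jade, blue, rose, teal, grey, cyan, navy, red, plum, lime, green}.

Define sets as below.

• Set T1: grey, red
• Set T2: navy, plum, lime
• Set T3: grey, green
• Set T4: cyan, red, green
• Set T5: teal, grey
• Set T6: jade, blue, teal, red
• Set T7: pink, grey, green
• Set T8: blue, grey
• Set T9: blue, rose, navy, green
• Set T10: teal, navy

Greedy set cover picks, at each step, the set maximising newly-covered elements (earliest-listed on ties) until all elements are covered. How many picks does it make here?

5

Greedy: pick T6 (covers 4 new) → pick T2 (covers 3 new) → pick T7 (covers 3 new) → pick T4 (covers 1 new) → pick T9 (covers 1 new). Total picks: 5.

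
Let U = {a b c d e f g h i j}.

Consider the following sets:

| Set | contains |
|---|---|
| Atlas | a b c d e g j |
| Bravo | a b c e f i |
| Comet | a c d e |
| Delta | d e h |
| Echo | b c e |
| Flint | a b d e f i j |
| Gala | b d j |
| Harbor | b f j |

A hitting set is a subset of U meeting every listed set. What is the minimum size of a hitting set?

The 2 points {e, j} hit every set.
The sets Delta, Harbor are pairwise disjoint, so any hitting set needs a separate point for each — at least 2. Hence 2 is optimal.

2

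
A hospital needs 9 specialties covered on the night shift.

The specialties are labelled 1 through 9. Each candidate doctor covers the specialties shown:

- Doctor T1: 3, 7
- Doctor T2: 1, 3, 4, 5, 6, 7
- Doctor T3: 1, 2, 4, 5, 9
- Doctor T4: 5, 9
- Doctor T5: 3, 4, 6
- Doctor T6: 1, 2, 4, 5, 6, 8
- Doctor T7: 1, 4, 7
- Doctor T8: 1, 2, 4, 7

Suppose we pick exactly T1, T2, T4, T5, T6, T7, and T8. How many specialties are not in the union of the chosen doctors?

0

Union of T1, T2, T4, T5, T6, T7, T8 = {1, 2, 3, 4, 5, 6, 7, 8, 9} — that's every specialty, so 0 are uncovered.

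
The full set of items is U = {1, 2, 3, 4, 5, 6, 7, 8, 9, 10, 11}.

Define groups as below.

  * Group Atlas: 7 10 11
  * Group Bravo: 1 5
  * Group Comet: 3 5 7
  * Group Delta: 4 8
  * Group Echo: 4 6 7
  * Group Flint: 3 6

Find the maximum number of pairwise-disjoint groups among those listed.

4

Atlas, Bravo, Delta, Flint are pairwise disjoint (Atlas={7,10,11}; Bravo={1,5}; Delta={4,8}; Flint={3,6}).
Every remaining group overlaps one of these, and no 5 of the listed groups are pairwise disjoint, so 4 is the maximum.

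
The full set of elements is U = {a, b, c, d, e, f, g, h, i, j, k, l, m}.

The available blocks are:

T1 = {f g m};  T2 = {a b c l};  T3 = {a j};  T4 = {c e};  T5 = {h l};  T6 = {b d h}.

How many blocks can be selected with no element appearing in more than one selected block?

T1, T3, T4, T6 are pairwise disjoint (T1={f,g,m}; T3={a,j}; T4={c,e}; T6={b,d,h}).
Every remaining block overlaps one of these, and no 5 of the listed blocks are pairwise disjoint, so 4 is the maximum.

4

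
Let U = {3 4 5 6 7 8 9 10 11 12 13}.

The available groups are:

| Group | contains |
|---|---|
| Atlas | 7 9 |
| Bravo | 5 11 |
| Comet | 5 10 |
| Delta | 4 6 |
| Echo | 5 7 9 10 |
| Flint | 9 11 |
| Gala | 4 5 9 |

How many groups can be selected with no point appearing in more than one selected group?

Atlas, Comet, Delta are pairwise disjoint (Atlas={7,9}; Comet={5,10}; Delta={4,6}).
Every remaining group overlaps one of these, and no 4 of the listed groups are pairwise disjoint, so 3 is the maximum.

3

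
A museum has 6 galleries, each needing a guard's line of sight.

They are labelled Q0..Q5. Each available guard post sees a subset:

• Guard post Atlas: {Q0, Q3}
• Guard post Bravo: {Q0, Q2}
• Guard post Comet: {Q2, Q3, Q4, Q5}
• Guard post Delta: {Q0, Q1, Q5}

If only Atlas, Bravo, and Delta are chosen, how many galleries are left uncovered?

Union of Atlas, Bravo, Delta = {Q0, Q1, Q2, Q3, Q5}.
Not covered: Q4 — 1 gallery.

1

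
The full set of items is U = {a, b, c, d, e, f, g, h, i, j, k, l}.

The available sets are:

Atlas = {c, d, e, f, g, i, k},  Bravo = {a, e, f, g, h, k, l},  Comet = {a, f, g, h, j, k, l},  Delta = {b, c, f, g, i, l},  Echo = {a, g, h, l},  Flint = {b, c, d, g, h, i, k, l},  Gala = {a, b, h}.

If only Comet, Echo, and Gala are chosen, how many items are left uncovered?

4

Union of Comet, Echo, Gala = {a, b, f, g, h, j, k, l}.
Not covered: c, d, e, i — 4 items.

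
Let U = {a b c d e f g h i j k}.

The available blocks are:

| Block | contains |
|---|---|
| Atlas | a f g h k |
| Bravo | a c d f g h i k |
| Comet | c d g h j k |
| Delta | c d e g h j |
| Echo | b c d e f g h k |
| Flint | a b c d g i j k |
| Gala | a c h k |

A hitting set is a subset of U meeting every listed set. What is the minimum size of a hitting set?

T = {a, d} meets every block (each contains at least one member of T), and |T| = 2.
No single point lies in every block, so at least 2 are needed and 2 is optimal.

2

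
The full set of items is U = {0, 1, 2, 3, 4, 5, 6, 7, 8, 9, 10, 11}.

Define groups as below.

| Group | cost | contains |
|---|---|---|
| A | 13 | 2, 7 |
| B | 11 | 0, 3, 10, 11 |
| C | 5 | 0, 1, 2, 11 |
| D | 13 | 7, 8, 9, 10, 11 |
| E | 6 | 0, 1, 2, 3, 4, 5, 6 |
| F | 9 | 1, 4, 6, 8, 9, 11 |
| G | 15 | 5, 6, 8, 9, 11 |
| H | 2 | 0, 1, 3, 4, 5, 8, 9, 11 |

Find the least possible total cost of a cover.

19

D, E together cover every item (D ∪ E = {0, 1, 2, 3, 4, 5, 6, 7, 8, 9, 10, 11}); total cost 13 + 6 = 19.
The greedy pick H, E, D costs 21; no covering selection beats 19.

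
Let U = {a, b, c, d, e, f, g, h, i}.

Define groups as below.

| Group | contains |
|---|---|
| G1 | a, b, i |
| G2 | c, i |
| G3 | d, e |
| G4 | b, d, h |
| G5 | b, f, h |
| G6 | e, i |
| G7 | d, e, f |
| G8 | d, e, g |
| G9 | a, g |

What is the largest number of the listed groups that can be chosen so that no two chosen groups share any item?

G2, G3, G5, G9 are pairwise disjoint (G2={c,i}; G3={d,e}; G5={b,f,h}; G9={a,g}).
Every remaining group overlaps one of these, and no 5 of the listed groups are pairwise disjoint, so 4 is the maximum.

4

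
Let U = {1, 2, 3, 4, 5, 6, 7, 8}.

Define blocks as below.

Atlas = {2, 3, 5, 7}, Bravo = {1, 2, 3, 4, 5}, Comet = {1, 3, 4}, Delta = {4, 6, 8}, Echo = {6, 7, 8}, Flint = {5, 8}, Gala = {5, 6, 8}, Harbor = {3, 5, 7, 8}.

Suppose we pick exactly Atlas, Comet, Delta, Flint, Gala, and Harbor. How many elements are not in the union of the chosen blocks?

Union of Atlas, Comet, Delta, Flint, Gala, Harbor = {1, 2, 3, 4, 5, 6, 7, 8} — that's every element, so 0 are uncovered.

0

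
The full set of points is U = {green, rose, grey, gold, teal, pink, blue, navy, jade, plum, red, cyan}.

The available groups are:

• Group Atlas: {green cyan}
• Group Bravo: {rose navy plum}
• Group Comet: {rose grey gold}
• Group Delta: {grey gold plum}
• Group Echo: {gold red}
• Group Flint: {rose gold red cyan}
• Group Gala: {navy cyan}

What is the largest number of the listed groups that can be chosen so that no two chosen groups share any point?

3

Atlas, Bravo, Echo are pairwise disjoint (Atlas={green,cyan}; Bravo={rose,navy,plum}; Echo={gold,red}).
Every remaining group overlaps one of these, and no 4 of the listed groups are pairwise disjoint, so 3 is the maximum.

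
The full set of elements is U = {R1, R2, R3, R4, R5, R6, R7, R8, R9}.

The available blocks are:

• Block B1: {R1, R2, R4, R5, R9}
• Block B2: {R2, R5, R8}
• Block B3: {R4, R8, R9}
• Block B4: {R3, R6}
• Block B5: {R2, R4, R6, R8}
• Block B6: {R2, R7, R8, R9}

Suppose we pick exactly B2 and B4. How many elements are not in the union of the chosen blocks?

Union of B2, B4 = {R2, R3, R5, R6, R8}.
Not covered: R1, R4, R7, R9 — 4 elements.

4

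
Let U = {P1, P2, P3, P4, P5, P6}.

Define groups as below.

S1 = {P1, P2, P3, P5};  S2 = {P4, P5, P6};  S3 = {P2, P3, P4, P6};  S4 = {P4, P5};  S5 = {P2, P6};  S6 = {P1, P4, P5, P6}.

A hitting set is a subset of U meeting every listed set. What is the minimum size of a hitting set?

Take H = {P5, P6}. Each listed group contains at least one of these, so H is a hitting set of size 2.
The groups S4, S5 are pairwise disjoint, so any hitting set needs a separate point for each — at least 2. Hence 2 is optimal.

2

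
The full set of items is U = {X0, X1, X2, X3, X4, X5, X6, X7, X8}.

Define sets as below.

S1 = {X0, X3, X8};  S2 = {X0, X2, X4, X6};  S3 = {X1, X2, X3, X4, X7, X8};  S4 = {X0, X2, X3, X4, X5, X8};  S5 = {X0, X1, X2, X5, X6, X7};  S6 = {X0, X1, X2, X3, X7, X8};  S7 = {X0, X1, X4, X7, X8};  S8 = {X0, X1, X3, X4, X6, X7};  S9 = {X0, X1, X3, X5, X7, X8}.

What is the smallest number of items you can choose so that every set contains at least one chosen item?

Take H = {X0, X2}. Each listed set contains at least one of these, so H is a hitting set of size 2.
No single item lies in every set, so at least 2 are needed and 2 is optimal.

2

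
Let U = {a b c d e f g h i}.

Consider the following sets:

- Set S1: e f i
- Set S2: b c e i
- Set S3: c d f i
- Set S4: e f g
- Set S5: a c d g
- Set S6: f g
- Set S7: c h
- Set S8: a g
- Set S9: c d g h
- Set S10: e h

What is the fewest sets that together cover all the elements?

4

S2, S5, S6, and S9 cover everything between them: the union {a, b, c, d, e, f, g, h, i} is all of U.
No 3 of the 10 sets cover everything (all 120 combinations miss at least one element), so 4 is optimal.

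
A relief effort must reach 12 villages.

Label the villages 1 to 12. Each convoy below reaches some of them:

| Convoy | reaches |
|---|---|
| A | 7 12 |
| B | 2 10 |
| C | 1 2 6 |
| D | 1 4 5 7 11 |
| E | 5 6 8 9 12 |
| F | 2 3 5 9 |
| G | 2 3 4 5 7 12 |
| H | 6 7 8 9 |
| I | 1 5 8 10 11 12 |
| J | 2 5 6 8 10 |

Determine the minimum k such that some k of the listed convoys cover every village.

3

E and G and I together: E ∪ G ∪ I = {1, 2, 3, 4, 5, 6, 7, 8, 9, 10, 11, 12} — every village is covered.
No 2 of the 10 convoys cover everything (all 45 combinations miss at least one village), so 3 is optimal.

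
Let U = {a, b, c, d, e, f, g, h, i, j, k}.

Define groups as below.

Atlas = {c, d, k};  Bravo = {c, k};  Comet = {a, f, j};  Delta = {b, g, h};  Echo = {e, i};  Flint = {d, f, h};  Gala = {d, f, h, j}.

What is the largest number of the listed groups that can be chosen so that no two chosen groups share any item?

4

Atlas, Comet, Delta, Echo are pairwise disjoint (Atlas={c,d,k}; Comet={a,f,j}; Delta={b,g,h}; Echo={e,i}).
Every remaining group overlaps one of these, and no 5 of the listed groups are pairwise disjoint, so 4 is the maximum.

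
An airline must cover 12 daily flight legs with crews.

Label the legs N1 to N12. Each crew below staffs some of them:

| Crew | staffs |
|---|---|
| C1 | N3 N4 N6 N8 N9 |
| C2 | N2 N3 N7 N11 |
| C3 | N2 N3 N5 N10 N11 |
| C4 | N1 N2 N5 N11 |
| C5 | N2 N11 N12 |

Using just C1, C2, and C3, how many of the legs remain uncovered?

2

Union of C1, C2, C3 = {N2, N3, N4, N5, N6, N7, N8, N9, N10, N11}.
Not covered: N1, N12 — 2 legs.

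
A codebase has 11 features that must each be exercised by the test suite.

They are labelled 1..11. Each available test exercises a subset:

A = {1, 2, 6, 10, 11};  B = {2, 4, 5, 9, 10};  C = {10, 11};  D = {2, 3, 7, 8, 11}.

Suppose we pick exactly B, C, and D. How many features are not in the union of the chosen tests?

Union of B, C, D = {2, 3, 4, 5, 7, 8, 9, 10, 11}.
Not covered: 1, 6 — 2 features.

2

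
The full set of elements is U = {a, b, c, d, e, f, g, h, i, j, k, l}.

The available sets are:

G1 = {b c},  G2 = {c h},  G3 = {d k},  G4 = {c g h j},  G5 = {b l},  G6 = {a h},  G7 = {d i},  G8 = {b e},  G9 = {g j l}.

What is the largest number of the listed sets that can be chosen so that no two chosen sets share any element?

G6, G7, G8, G9 are pairwise disjoint (G6={a,h}; G7={d,i}; G8={b,e}; G9={g,j,l}).
Every remaining set overlaps one of these, and no 5 of the listed sets are pairwise disjoint, so 4 is the maximum.

4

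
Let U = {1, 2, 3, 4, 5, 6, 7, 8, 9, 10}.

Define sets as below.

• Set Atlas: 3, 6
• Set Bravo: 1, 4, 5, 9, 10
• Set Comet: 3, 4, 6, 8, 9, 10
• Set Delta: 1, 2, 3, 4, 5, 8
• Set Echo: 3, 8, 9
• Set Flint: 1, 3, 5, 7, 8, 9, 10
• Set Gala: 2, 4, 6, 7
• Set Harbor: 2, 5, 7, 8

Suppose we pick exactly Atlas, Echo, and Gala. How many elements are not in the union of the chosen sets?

Union of Atlas, Echo, Gala = {2, 3, 4, 6, 7, 8, 9}.
Not covered: 1, 5, 10 — 3 elements.

3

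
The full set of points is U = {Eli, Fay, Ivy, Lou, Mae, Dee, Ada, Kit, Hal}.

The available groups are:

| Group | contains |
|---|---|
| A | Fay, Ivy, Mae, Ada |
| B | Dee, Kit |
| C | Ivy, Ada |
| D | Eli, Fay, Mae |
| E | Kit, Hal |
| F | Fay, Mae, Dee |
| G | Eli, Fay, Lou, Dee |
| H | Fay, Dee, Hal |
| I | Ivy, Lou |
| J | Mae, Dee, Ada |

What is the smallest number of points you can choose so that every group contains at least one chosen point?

4

T = {Fay, Ivy, Mae, Kit} meets every group (each contains at least one member of T), and |T| = 4.
No choice of 3 points meets every group, so 4 is the minimum.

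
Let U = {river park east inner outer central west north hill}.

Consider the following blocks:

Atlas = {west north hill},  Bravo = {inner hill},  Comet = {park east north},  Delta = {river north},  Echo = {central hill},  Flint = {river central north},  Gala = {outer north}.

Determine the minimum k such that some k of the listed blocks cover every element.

5

Atlas and Bravo and Comet and Flint and Gala together: Atlas ∪ Bravo ∪ Comet ∪ Flint ∪ Gala = {river, park, east, inner, outer, central, west, north, hill} — every element is covered.
Only Gala contains outer, so Gala is forced; the remaining 7 elements need at least 4 more blocks (each remaining block adds at most 2) — so at least 5 blocks are needed, and 5 is optimal.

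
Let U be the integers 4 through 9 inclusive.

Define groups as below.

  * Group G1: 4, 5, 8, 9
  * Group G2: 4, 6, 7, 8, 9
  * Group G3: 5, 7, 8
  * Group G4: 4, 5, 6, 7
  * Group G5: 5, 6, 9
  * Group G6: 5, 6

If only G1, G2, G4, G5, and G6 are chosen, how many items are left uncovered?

Union of G1, G2, G4, G5, G6 = {4, 5, 6, 7, 8, 9} — that's every item, so 0 are uncovered.

0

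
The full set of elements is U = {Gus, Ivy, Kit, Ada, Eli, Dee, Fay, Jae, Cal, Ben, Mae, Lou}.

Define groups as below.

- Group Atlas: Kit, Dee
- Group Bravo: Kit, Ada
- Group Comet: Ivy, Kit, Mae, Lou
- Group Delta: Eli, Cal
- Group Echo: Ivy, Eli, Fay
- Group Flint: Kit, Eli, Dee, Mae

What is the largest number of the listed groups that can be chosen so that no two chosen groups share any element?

2

Comet, Delta are pairwise disjoint (Comet={Ivy,Kit,Mae,Lou}; Delta={Eli,Cal}).
Every remaining group overlaps one of these, and no 3 of the listed groups are pairwise disjoint, so 2 is the maximum.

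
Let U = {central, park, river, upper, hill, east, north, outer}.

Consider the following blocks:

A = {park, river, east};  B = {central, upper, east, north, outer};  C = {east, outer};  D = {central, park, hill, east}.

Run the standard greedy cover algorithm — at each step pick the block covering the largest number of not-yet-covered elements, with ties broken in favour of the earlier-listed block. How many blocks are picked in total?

Greedy: pick B (covers 5 new) → pick A (covers 2 new) → pick D (covers 1 new). Total picks: 3.

3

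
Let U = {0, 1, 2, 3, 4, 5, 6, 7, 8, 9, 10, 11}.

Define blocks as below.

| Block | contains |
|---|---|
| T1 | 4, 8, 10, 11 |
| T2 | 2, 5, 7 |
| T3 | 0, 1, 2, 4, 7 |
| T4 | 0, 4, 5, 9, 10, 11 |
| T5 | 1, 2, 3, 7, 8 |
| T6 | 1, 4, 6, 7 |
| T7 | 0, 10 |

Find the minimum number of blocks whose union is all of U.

T4 and T5 and T6 together: T4 ∪ T5 ∪ T6 = {0, 1, 2, 3, 4, 5, 6, 7, 8, 9, 10, 11} — every point is covered.
Only T5 contains 3, so T5 is forced; the remaining 7 points need at least 2 more blocks (each remaining block adds at most 6) — so at least 3 blocks are needed, and 3 is optimal.

3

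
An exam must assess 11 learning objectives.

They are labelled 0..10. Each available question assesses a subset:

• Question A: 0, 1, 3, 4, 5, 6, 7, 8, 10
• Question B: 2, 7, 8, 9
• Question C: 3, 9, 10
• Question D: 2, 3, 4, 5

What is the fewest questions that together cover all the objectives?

A and B together: A ∪ B = {0, 1, 2, 3, 4, 5, 6, 7, 8, 9, 10} — every objective is covered.
No single question has all 11 objectives (the largest, A, has 9), so 2 is optimal.

2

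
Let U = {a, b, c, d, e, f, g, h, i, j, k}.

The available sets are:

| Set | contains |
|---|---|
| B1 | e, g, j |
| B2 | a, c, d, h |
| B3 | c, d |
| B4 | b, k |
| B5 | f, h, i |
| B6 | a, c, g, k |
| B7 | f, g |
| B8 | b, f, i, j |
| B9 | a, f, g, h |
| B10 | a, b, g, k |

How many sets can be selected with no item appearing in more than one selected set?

B1, B3, B4, B5 are pairwise disjoint (B1={e,g,j}; B3={c,d}; B4={b,k}; B5={f,h,i}).
Every remaining set overlaps one of these, and no 5 of the listed sets are pairwise disjoint, so 4 is the maximum.

4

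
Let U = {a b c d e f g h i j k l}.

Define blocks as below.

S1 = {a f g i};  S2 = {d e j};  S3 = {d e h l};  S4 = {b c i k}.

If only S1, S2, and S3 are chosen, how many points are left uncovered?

3

Union of S1, S2, S3 = {a, d, e, f, g, h, i, j, l}.
Not covered: b, c, k — 3 points.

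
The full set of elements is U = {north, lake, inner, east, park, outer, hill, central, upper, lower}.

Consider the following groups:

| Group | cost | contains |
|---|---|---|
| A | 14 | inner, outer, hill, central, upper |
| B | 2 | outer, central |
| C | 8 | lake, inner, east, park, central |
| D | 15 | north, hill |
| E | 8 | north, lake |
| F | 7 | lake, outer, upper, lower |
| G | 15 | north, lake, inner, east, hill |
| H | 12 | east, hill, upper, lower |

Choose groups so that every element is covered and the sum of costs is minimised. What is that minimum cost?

B, C, E, H together cover every element (B ∪ C ∪ E ∪ H = {north, lake, inner, east, park, outer, hill, central, upper, lower}); total cost 2 + 8 + 8 + 12 = 30.
The greedy pick B, C, F, D costs 32; no covering selection beats 30.

30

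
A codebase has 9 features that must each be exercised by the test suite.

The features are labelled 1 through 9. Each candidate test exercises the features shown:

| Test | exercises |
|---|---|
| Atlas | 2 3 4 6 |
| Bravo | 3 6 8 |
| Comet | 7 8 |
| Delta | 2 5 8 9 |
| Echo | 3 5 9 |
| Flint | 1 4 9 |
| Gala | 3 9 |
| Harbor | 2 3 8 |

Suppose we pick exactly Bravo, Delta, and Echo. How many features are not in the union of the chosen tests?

3

Union of Bravo, Delta, Echo = {2, 3, 5, 6, 8, 9}.
Not covered: 1, 4, 7 — 3 features.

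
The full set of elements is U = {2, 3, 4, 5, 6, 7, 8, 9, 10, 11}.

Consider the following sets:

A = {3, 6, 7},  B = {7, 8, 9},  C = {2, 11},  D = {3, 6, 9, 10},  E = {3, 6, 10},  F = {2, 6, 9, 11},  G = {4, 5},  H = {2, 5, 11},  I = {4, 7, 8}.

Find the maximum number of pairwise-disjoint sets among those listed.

4

B, C, E, G are pairwise disjoint (B={7,8,9}; C={2,11}; E={3,6,10}; G={4,5}).
Every remaining set overlaps one of these, and no 5 of the listed sets are pairwise disjoint, so 4 is the maximum.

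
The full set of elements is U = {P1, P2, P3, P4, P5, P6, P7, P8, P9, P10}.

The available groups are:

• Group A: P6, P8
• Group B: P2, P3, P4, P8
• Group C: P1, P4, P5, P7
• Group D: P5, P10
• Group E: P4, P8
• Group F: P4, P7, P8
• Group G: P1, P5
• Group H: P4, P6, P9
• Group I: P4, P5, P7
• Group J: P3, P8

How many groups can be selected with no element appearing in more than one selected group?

3

G, H, J are pairwise disjoint (G={P1,P5}; H={P4,P6,P9}; J={P3,P8}).
Every remaining group overlaps one of these, and no 4 of the listed groups are pairwise disjoint, so 3 is the maximum.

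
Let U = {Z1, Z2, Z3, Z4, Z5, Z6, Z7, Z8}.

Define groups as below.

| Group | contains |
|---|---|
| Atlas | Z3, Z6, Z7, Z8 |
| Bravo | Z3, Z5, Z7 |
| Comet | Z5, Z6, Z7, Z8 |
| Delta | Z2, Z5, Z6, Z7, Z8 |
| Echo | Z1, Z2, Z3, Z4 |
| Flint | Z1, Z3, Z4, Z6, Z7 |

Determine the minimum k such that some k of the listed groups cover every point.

Comet and Echo together: Comet ∪ Echo = {Z1, Z2, Z3, Z4, Z5, Z6, Z7, Z8} — every point is covered.
No single group has all 8 points (the largest, Delta, has 5), so 2 is optimal.

2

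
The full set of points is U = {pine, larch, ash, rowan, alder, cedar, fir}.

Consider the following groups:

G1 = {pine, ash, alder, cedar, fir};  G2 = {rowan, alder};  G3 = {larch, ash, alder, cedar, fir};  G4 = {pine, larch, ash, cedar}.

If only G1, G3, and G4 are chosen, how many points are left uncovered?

1

Union of G1, G3, G4 = {pine, larch, ash, alder, cedar, fir}.
Not covered: rowan — 1 point.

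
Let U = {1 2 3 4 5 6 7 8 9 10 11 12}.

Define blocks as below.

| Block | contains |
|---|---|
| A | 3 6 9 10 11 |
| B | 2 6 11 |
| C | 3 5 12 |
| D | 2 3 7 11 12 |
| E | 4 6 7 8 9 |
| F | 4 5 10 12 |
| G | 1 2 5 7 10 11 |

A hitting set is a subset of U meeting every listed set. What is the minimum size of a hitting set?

The 3 items {6, 11, 12} hit every block.
No choice of 2 items meets every block, so 3 is the minimum.

3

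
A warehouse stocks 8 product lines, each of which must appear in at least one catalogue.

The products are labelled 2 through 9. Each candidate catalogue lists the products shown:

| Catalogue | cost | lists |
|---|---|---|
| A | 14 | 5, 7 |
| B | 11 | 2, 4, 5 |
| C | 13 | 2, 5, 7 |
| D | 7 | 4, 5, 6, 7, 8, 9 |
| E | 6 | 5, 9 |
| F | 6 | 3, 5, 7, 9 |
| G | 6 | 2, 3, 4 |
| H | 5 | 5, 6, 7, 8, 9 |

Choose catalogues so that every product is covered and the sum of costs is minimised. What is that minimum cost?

11

G, H together cover every product (G ∪ H = {2, 3, 4, 5, 6, 7, 8, 9}); total cost 6 + 5 = 11.
No covering selection has total cost below 11.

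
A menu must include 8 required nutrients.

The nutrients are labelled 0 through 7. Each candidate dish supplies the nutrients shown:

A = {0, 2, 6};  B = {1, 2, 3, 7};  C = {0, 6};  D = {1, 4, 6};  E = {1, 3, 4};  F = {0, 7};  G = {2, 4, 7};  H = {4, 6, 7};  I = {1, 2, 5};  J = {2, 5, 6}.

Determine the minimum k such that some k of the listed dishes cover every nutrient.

E and F and J together: E ∪ F ∪ J = {0, 1, 2, 3, 4, 5, 6, 7} — every nutrient is covered.
No 2 of the 10 dishes cover everything (all 45 combinations miss at least one nutrient), so 3 is optimal.

3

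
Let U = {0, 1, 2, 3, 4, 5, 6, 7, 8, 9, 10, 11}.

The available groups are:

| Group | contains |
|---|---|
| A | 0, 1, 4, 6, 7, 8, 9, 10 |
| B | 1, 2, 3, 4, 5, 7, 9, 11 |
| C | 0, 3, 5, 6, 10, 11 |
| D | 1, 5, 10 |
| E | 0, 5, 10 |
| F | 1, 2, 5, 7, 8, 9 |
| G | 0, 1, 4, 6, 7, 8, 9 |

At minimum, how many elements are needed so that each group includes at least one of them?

2

The 2 elements {0, 1} hit every group.
No single element lies in every group, so at least 2 are needed and 2 is optimal.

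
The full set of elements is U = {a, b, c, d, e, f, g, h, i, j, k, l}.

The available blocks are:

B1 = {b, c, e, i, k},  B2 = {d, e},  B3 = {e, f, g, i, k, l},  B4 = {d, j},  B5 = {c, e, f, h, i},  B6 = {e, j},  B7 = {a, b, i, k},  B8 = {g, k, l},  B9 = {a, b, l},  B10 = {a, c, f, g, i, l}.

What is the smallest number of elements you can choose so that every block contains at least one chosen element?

T = {e, j, k, l} meets every block (each contains at least one member of T), and |T| = 4.
No choice of 3 elements meets every block, so 4 is the minimum.

4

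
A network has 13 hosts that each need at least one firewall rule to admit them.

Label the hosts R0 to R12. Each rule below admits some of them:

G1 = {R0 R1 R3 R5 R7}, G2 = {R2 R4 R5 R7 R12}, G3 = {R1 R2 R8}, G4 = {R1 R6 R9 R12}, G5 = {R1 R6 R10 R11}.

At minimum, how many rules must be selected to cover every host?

Take {G1, G2, G3, G4, G5}. Their union is {R0, R1, R2, R3, R4, R5, R6, R7, R8, R9, R10, R11, R12}, which is all 13 hosts.
No 4 of the 5 rules cover everything (all 5 combinations miss at least one host), so 5 is optimal.

5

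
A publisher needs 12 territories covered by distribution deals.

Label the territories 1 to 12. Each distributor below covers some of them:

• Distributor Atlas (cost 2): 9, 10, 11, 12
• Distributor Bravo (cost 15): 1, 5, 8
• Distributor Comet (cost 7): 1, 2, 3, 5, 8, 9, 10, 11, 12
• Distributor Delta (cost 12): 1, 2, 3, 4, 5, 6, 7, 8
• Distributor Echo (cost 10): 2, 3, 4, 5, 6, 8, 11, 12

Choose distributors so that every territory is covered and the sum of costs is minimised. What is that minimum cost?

Atlas, Delta together cover every territory (Atlas ∪ Delta = {1, 2, 3, 4, 5, 6, 7, 8, 9, 10, 11, 12}); total cost 2 + 12 = 14.
The greedy pick Atlas, Comet, Delta costs 21; no covering selection beats 14.

14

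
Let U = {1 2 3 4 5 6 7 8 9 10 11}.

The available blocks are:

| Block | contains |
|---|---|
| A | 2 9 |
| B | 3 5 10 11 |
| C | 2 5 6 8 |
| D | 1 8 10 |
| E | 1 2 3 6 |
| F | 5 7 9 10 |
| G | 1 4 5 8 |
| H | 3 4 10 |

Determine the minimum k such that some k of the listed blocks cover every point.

4

Take {B, C, F, G}. Their union is {1, 2, 3, 4, 5, 6, 7, 8, 9, 10, 11}, which is all 11 points.
Only B contains 11, so B is forced; the remaining 7 points need at least 3 more blocks (each remaining block adds at most 3) — so at least 4 blocks are needed, and 4 is optimal.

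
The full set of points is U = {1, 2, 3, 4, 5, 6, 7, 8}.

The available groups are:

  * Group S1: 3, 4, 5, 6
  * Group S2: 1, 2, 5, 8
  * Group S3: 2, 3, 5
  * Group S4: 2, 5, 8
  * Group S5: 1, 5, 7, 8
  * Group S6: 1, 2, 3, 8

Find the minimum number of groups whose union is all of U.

3

Take {S1, S2, S5}. Their union is {1, 2, 3, 4, 5, 6, 7, 8}, which is all 8 points.
Only S1 contains 4, so S1 is forced; the remaining 4 points need at least 2 more groups (each remaining group adds at most 3) — so at least 3 groups are needed, and 3 is optimal.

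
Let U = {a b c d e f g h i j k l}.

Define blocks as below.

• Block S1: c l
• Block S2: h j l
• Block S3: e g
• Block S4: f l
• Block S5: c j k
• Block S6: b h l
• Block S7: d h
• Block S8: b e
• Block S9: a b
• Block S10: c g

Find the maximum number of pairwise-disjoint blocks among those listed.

5

S3, S4, S5, S7, S9 are pairwise disjoint (S3={e,g}; S4={f,l}; S5={c,j,k}; S7={d,h}; S9={a,b}).
Every remaining block overlaps one of these, and no 6 of the listed blocks are pairwise disjoint, so 5 is the maximum.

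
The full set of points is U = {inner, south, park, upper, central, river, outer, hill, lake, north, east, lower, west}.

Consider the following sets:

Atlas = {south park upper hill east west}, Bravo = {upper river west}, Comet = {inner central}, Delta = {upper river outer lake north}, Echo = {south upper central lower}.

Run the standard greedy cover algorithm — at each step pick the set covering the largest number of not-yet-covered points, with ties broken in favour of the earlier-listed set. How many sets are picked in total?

4

Greedy: pick Atlas (covers 6 new) → pick Delta (covers 4 new) → pick Comet (covers 2 new) → pick Echo (covers 1 new). Total picks: 4.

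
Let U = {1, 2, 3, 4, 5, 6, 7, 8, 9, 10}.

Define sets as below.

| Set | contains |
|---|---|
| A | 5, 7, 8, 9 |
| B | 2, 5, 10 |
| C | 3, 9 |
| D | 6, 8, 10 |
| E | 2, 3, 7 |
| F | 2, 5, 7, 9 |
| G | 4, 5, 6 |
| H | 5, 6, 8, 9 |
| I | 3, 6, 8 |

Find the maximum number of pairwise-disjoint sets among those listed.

D, F are pairwise disjoint (D={6,8,10}; F={2,5,7,9}).
Every remaining set overlaps one of these, and no 3 of the listed sets are pairwise disjoint, so 2 is the maximum.

2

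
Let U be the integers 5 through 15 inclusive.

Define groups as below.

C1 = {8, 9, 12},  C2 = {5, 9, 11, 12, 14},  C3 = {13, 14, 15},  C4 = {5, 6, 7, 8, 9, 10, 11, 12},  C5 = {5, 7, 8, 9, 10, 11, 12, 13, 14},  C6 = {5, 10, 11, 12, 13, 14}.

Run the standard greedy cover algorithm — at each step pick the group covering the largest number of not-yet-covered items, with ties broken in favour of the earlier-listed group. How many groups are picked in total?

Greedy: pick C5 (covers 9 new) → pick C3 (covers 1 new) → pick C4 (covers 1 new). Total picks: 3.
(The true minimum cover uses only 2 groups, so greedy is not optimal here.)

3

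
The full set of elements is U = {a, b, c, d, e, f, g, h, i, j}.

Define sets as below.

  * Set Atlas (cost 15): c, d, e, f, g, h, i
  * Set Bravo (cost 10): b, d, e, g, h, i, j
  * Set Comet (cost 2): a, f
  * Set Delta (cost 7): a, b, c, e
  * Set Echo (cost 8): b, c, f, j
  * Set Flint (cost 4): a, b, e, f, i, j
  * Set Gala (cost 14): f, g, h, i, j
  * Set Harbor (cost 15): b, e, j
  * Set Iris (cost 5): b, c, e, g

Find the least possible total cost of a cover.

Bravo, Comet, Iris together cover every element (Bravo ∪ Comet ∪ Iris = {a, b, c, d, e, f, g, h, i, j}); total cost 10 + 2 + 5 = 17.
The greedy pick Flint, Iris, Bravo costs 19; no covering selection beats 17.

17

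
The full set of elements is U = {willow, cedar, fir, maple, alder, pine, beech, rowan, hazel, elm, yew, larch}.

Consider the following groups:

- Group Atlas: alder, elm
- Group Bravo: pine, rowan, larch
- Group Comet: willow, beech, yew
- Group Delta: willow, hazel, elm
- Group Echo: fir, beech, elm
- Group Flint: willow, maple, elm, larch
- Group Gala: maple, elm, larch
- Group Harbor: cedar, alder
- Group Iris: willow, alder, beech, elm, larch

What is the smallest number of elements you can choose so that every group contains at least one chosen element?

4

Take H = {willow, cedar, pine, elm}. Each listed group contains at least one of these, so H is a hitting set of size 4.
No choice of 3 elements meets every group, so 4 is the minimum.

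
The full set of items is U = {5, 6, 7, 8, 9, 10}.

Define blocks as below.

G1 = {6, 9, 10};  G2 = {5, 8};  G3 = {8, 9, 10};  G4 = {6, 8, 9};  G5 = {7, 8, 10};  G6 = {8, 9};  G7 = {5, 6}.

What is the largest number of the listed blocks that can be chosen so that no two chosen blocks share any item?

G6, G7 are pairwise disjoint (G6={8,9}; G7={5,6}).
Every remaining block overlaps one of these, and no 3 of the listed blocks are pairwise disjoint, so 2 is the maximum.

2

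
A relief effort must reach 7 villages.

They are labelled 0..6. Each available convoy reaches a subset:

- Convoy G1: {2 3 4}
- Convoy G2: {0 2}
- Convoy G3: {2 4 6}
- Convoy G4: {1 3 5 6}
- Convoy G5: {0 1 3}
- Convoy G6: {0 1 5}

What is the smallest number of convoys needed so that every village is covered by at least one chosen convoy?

3

G1 and G4 and G5 together: G1 ∪ G4 ∪ G5 = {0, 1, 2, 3, 4, 5, 6} — every village is covered.
No 2 of the 6 convoys cover everything (all 15 combinations miss at least one village), so 3 is optimal.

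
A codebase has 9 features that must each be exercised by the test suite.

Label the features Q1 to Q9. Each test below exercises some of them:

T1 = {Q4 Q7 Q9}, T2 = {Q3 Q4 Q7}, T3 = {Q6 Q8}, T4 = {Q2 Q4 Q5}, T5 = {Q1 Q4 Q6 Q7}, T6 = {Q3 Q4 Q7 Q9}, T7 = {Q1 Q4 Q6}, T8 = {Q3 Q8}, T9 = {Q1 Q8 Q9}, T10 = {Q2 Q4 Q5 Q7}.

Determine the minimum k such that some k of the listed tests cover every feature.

T5 and T6 and T8 and T10 together: T5 ∪ T6 ∪ T8 ∪ T10 = {Q1, Q2, Q3, Q4, Q5, Q6, Q7, Q8, Q9} — every feature is covered.
No 3 of the 10 tests cover everything (all 120 combinations miss at least one feature), so 4 is optimal.

4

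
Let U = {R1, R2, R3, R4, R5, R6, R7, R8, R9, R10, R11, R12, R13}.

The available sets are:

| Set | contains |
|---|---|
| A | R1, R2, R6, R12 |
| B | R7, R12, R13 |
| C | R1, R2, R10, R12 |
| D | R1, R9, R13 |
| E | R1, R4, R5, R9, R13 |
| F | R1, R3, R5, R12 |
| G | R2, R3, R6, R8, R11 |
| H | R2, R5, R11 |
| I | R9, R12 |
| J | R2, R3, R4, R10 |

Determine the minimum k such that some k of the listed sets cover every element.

4

Take {B, C, E, G}. Their union is {R1, R2, R3, R4, R5, R6, R7, R8, R9, R10, R11, R12, R13}, which is all 13 elements.
No 3 of the 10 sets cover everything (all 120 combinations miss at least one element), so 4 is optimal.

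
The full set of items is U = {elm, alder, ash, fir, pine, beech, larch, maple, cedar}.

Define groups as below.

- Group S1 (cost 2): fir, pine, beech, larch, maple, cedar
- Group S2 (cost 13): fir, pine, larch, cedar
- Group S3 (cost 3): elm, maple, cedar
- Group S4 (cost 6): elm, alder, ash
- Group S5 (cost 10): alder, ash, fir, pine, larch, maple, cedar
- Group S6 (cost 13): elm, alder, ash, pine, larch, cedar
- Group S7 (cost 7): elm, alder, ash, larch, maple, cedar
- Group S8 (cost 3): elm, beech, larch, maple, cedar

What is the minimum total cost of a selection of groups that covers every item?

S1, S4 together cover every item (S1 ∪ S4 = {elm, alder, ash, fir, pine, beech, larch, maple, cedar}); total cost 2 + 6 = 8.
No covering selection has total cost below 8.

8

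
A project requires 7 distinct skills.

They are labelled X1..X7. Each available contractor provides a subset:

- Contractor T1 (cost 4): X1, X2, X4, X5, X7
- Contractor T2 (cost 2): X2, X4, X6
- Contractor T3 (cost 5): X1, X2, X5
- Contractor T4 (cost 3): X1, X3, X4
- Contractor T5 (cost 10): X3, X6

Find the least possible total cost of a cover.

T1, T2, T4 together cover every skill (T1 ∪ T2 ∪ T4 = {X1, X2, X3, X4, X5, X6, X7}); total cost 4 + 2 + 3 = 9.
No covering selection has total cost below 9.

9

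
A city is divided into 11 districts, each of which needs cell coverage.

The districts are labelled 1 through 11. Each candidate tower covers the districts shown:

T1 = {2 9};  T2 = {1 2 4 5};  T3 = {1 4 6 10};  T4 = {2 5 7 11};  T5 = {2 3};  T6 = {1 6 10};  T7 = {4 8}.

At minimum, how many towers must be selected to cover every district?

5

Take {T1, T4, T5, T6, T7}. Their union is {1, 2, 3, 4, 5, 6, 7, 8, 9, 10, 11}, which is all 11 districts.
No 4 of the 7 towers cover everything (all 35 combinations miss at least one district), so 5 is optimal.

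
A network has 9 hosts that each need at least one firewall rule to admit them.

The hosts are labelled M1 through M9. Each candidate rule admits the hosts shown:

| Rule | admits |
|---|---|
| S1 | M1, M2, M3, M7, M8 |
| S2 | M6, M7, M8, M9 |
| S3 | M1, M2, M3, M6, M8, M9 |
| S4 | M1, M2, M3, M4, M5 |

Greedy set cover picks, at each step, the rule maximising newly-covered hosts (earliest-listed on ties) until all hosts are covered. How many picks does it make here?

Greedy: pick S3 (covers 6 new) → pick S4 (covers 2 new) → pick S1 (covers 1 new). Total picks: 3.
(The true minimum cover uses only 2 rules, so greedy is not optimal here.)

3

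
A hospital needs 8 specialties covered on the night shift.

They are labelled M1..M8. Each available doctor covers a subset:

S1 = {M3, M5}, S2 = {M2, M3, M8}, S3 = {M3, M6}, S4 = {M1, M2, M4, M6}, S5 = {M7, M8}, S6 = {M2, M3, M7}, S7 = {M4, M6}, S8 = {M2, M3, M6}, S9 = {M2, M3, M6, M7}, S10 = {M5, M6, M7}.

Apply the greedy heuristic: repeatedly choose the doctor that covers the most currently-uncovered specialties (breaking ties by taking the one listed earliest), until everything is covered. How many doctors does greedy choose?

Greedy: pick S4 (covers 4 new) → pick S1 (covers 2 new) → pick S5 (covers 2 new). Total picks: 3.

3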